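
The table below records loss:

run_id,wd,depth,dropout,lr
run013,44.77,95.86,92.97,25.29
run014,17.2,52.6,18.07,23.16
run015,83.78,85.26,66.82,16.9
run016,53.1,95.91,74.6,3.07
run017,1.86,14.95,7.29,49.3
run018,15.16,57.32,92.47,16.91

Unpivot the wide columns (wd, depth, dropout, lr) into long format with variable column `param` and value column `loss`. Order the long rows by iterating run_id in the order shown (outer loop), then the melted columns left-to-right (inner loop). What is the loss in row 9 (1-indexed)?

24 rows total (6 × 4). Row 9: index ⌊(9-1)/4⌋ = 2 into run_id → run015; (9-1) mod 4 = 0 into the melted columns → wd.
So row 9 is (run015, wd, 83.78); loss = 83.78.

83.78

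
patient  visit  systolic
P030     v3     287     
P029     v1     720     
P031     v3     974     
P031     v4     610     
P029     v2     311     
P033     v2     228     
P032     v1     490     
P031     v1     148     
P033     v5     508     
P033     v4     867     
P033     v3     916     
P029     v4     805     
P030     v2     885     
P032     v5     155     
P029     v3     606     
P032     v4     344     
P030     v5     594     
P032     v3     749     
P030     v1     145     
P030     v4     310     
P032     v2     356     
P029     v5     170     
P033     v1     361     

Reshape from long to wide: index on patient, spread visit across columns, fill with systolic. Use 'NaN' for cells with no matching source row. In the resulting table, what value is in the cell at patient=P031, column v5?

No long-format row has patient=P031 and visit=v5, so the cell is NaN.

NaN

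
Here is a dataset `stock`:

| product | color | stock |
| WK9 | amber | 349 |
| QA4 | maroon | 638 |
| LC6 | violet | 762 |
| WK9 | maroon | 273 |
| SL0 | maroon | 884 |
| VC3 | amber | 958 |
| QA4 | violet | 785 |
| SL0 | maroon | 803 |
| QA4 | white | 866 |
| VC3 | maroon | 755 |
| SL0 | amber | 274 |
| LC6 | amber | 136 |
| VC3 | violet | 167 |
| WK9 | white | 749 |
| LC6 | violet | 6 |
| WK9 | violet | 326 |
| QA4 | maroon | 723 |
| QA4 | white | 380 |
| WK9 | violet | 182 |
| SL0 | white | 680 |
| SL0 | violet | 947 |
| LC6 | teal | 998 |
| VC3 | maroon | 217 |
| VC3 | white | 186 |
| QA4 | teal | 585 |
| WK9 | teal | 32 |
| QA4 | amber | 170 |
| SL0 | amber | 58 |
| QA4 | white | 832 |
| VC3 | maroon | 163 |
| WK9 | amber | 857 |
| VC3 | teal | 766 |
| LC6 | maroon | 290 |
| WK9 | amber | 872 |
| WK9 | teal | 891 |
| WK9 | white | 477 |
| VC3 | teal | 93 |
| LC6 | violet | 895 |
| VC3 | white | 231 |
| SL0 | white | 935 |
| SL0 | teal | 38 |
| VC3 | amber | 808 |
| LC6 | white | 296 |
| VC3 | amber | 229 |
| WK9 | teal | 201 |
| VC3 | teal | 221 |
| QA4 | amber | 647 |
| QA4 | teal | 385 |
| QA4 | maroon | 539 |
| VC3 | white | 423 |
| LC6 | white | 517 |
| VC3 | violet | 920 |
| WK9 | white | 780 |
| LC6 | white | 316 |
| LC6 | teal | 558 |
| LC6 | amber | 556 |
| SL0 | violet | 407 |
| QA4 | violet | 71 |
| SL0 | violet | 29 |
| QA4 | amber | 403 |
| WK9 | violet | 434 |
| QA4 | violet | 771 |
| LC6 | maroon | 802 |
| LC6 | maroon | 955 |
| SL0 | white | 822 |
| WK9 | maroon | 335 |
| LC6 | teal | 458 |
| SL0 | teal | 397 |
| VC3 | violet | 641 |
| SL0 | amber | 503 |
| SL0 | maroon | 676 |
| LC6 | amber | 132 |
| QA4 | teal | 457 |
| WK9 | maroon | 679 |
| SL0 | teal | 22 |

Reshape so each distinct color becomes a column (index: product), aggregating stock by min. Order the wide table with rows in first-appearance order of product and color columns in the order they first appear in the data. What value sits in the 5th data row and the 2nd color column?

With rows in first-appearance order of product, row 5 is product=VC3. color columns in first-appearance order: amber, maroon, violet, white, teal; column 2 is maroon.
Long rows with product=VC3, color=maroon: min(755, 217, 163) = 163.

163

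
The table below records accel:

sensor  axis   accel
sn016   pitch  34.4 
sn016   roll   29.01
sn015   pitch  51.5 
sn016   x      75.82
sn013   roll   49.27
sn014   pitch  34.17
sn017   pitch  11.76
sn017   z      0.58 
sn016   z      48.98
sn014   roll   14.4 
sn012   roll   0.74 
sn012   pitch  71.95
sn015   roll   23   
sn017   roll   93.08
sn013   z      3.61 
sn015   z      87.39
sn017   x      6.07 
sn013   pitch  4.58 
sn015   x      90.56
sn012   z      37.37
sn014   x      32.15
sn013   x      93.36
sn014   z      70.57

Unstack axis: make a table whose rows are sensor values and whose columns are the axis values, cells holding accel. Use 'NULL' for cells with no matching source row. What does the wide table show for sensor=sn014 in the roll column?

The long row with sensor=sn014, axis=roll has accel=14.4.

14.4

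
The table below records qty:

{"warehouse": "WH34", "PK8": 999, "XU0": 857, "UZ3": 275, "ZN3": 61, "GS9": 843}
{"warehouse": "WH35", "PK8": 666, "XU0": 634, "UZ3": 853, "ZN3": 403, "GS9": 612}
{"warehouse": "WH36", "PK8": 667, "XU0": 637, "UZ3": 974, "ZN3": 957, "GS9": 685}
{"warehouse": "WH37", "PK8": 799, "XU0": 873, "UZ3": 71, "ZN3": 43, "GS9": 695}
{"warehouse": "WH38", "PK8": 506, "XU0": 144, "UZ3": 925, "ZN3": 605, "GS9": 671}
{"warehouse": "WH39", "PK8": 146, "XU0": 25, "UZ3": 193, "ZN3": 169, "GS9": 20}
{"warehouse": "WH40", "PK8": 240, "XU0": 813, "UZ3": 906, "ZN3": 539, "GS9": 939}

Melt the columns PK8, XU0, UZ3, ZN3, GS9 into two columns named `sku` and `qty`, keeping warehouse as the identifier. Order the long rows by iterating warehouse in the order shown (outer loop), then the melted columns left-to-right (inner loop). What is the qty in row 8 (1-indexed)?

35 rows total (7 × 5). Row 8: index ⌊(8-1)/5⌋ = 1 into warehouse → WH35; (8-1) mod 5 = 2 into the melted columns → UZ3.
So row 8 is (WH35, UZ3, 853); qty = 853.

853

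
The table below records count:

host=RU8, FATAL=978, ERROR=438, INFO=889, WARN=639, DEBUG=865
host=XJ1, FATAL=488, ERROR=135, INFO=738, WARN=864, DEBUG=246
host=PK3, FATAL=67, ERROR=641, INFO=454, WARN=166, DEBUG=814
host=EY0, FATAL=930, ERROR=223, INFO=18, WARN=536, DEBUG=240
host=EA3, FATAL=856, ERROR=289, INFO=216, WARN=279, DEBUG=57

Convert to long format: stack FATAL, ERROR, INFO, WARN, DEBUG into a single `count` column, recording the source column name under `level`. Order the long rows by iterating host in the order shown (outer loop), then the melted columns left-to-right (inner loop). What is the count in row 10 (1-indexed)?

25 rows total (5 × 5). Row 10: index ⌊(10-1)/5⌋ = 1 into host → XJ1; (10-1) mod 5 = 4 into the melted columns → DEBUG.
So row 10 is (XJ1, DEBUG, 246); count = 246.

246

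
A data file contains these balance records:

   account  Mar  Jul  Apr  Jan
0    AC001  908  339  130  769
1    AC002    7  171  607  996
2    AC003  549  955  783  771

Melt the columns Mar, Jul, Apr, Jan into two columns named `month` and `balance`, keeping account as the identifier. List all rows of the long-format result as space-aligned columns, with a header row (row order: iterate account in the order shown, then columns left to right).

account  month  balance
AC001    Mar    908    
AC001    Jul    339    
AC001    Apr    130    
AC001    Jan    769    
AC002    Mar    7      
AC002    Jul    171    
AC002    Apr    607    
AC002    Jan    996    
AC003    Mar    549    
AC003    Jul    955    
AC003    Apr    783    
AC003    Jan    771    

Each (account, column) pair becomes one row: 3 × 4 = 12 rows.
For example, (AC001, Mar) → balance=908.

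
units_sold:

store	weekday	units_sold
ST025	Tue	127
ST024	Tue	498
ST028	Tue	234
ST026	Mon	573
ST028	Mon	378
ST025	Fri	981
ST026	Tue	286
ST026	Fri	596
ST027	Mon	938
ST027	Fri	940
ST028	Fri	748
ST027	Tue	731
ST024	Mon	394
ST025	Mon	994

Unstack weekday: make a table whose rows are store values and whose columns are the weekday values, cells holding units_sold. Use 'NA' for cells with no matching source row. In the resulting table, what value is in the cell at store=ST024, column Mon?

394

The long row with store=ST024, weekday=Mon has units_sold=394.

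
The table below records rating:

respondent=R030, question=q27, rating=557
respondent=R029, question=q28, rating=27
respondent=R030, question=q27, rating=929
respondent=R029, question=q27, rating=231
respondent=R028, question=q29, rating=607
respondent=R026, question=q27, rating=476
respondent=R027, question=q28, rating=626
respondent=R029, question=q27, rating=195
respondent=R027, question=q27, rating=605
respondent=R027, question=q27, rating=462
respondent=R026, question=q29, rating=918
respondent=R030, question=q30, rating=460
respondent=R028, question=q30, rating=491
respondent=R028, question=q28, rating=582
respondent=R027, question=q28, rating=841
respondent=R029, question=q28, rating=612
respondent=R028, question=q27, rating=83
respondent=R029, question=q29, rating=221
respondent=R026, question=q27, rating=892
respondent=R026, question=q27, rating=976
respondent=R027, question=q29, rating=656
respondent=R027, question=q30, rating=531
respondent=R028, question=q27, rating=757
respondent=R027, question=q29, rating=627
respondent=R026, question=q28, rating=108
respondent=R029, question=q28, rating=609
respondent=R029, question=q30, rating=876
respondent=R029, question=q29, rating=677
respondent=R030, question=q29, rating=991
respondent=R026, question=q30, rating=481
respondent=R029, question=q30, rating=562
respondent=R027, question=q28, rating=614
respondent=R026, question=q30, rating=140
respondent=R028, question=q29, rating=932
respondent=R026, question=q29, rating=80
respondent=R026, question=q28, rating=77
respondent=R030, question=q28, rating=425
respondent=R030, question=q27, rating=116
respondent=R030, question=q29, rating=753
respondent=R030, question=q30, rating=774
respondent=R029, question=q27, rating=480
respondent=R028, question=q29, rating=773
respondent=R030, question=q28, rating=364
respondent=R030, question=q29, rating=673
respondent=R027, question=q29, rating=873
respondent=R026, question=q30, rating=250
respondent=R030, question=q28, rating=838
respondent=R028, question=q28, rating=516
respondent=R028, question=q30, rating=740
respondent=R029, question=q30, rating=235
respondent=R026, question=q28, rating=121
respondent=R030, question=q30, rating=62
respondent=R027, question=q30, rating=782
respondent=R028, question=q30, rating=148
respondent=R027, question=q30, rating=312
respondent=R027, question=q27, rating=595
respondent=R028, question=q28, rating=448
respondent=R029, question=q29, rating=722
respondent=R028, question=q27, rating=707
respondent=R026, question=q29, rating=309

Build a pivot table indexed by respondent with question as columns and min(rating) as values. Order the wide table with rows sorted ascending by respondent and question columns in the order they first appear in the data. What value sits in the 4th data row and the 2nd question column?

27

With rows sorted ascending by respondent, row 4 is respondent=R029. question columns in first-appearance order: q27, q28, q29, q30; column 2 is q28.
Long rows with respondent=R029, question=q28: min(27, 612, 609) = 27.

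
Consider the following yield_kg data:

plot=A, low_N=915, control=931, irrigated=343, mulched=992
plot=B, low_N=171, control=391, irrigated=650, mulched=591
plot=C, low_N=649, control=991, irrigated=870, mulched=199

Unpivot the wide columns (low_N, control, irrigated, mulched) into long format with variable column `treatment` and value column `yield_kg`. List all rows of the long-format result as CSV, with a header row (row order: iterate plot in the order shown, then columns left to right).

plot,treatment,yield_kg
A,low_N,915
A,control,931
A,irrigated,343
A,mulched,992
B,low_N,171
B,control,391
B,irrigated,650
B,mulched,591
C,low_N,649
C,control,991
C,irrigated,870
C,mulched,199

Each (plot, column) pair becomes one row: 3 × 4 = 12 rows.
For example, (A, low_N) → yield_kg=915.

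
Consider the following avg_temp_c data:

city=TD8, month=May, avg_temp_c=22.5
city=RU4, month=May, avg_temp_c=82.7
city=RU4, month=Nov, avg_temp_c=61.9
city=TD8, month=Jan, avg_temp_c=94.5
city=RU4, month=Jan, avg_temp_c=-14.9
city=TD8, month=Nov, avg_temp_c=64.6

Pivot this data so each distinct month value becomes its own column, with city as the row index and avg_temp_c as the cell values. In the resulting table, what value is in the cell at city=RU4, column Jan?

Wide layout: rows indexed by city, columns are the 3 distinct month values (May, Nov, Jan).
Cell (city=RU4, month=Jan) draws from the long row where city=RU4 and month=Jan, which has avg_temp_c=-14.9.

-14.9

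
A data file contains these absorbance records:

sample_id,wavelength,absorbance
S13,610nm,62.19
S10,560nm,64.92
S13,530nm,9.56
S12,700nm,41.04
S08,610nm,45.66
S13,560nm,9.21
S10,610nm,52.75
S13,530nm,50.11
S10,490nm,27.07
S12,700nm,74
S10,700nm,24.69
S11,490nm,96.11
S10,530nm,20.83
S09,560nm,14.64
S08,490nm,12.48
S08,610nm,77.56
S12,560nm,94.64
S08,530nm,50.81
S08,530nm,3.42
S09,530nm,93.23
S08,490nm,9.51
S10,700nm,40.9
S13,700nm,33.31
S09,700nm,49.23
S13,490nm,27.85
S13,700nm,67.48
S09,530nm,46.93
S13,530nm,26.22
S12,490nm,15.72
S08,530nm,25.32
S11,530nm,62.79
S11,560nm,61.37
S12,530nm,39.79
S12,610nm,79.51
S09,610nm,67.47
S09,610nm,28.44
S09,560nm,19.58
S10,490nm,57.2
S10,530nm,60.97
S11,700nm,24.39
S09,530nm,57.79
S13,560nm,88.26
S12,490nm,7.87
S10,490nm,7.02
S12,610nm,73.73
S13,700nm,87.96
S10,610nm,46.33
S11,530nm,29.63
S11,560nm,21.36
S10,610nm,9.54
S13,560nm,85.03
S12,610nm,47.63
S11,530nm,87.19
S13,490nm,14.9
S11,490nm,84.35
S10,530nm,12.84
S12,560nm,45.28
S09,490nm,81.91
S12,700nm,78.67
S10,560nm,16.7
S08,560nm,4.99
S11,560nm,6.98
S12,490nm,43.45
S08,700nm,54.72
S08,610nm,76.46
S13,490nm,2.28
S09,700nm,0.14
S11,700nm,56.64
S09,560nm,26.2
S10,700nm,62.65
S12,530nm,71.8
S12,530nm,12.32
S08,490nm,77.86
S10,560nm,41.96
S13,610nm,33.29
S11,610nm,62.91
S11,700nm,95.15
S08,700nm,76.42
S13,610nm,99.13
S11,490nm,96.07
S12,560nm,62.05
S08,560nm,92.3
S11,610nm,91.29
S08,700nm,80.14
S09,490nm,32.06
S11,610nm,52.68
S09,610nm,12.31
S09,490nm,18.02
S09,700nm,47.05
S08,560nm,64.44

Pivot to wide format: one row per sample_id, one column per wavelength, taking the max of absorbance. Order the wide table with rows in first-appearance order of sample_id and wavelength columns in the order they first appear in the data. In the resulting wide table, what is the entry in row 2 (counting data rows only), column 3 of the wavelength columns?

With rows in first-appearance order of sample_id, row 2 is sample_id=S10. wavelength columns in first-appearance order: 610nm, 560nm, 530nm, 700nm, 490nm; column 3 is 530nm.
Long rows with sample_id=S10, wavelength=530nm: max(20.83, 60.97, 12.84) = 60.97.

60.97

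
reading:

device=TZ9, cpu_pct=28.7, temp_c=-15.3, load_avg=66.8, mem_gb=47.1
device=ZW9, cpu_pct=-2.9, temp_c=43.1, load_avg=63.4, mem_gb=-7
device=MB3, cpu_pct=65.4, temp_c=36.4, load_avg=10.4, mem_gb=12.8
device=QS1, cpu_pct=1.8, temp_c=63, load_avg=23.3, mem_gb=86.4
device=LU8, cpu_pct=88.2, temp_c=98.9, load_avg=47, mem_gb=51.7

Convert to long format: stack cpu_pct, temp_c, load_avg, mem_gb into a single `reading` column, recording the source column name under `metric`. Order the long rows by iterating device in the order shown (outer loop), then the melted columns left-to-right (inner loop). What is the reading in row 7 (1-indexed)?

20 rows total (5 × 4). Row 7: index ⌊(7-1)/4⌋ = 1 into device → ZW9; (7-1) mod 4 = 2 into the melted columns → load_avg.
So row 7 is (ZW9, load_avg, 63.4); reading = 63.4.

63.4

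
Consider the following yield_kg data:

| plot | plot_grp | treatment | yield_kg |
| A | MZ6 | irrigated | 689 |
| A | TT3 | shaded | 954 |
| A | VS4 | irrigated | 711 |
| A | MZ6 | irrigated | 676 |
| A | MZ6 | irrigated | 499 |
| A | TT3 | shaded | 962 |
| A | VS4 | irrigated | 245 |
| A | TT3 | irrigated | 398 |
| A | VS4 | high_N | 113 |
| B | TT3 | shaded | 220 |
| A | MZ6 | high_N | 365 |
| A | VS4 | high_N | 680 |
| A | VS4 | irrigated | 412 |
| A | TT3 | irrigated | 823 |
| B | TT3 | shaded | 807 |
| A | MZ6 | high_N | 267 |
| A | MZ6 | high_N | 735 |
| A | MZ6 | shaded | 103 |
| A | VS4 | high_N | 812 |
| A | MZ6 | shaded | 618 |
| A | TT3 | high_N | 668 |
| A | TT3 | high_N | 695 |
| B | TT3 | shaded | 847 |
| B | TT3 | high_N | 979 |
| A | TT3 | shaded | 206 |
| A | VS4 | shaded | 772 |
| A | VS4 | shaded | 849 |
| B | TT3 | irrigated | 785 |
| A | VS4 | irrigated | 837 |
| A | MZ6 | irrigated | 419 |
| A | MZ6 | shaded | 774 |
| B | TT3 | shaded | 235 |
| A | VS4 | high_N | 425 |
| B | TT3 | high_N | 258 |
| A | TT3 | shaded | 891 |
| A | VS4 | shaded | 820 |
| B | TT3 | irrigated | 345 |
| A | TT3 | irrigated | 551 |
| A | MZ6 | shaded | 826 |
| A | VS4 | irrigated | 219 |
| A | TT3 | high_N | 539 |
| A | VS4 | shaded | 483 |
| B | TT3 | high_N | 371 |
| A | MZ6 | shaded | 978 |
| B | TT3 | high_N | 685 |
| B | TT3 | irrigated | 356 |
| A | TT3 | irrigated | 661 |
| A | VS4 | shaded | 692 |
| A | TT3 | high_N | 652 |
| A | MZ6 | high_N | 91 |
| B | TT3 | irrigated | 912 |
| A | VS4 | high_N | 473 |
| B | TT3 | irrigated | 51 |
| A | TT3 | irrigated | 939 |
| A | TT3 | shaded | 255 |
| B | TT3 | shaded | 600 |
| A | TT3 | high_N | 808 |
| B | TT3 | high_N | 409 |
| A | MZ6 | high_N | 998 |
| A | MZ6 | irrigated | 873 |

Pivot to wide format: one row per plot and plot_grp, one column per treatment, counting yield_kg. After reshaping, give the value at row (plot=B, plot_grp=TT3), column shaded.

Rows with plot=B, plot_grp=TT3 and treatment=shaded: yield_kg values are 220, 807, 847, 235, 600.
5 rows match — count = 5.

5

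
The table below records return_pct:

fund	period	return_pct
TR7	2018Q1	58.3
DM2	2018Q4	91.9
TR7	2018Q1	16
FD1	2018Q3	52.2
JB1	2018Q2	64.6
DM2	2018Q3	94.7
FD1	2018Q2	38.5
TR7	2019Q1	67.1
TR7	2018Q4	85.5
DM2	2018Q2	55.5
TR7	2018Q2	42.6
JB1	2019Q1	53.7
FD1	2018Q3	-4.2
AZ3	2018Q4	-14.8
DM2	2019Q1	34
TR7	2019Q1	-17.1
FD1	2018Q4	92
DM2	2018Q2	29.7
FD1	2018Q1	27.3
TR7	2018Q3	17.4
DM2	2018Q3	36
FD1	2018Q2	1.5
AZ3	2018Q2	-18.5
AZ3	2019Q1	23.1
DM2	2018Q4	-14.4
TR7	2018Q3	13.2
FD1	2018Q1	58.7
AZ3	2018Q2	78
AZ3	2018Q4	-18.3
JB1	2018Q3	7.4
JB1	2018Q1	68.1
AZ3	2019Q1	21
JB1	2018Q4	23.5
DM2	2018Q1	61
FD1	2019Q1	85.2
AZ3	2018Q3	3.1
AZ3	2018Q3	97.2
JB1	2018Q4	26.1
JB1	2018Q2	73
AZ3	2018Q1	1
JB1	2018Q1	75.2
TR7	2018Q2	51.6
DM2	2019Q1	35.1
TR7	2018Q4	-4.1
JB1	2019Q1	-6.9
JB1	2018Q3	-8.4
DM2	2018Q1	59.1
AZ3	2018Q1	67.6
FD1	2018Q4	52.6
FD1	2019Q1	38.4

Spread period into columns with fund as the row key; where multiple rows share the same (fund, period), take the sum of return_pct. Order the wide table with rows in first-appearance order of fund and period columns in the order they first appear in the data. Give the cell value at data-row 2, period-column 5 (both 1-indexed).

69.1

With rows in first-appearance order of fund, row 2 is fund=DM2. period columns in first-appearance order: 2018Q1, 2018Q4, 2018Q3, 2018Q2, 2019Q1; column 5 is 2019Q1.
Long rows with fund=DM2, period=2019Q1: 34 + 35.1 = 69.1.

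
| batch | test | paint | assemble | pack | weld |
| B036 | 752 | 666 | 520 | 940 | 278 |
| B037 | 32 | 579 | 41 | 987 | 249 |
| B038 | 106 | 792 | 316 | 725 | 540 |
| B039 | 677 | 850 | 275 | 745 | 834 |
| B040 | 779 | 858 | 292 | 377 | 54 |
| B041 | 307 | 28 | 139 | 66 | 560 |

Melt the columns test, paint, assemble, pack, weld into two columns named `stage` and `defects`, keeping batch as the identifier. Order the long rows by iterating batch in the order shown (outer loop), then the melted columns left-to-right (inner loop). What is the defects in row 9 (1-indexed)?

30 rows total (6 × 5). Row 9: index ⌊(9-1)/5⌋ = 1 into batch → B037; (9-1) mod 5 = 3 into the melted columns → pack.
So row 9 is (B037, pack, 987); defects = 987.

987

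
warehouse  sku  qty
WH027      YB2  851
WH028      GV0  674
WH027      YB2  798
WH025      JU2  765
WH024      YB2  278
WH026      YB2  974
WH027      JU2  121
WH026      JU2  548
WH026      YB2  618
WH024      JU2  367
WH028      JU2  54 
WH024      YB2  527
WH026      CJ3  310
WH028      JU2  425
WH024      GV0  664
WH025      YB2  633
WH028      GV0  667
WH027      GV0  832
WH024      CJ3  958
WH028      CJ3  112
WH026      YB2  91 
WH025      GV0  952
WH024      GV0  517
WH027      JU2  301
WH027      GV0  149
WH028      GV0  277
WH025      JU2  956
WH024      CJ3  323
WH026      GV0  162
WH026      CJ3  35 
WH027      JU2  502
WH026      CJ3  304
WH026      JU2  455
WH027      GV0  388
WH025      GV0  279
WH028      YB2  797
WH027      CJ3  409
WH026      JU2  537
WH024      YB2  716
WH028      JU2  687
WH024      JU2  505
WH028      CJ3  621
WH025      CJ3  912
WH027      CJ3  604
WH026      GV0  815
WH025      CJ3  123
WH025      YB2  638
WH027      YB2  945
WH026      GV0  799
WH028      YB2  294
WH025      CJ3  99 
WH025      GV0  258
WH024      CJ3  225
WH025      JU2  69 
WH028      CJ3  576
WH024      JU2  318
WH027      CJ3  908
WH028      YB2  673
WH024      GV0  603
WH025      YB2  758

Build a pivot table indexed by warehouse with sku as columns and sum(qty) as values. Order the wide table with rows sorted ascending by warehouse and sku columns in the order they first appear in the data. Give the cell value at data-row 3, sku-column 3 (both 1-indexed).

With rows sorted ascending by warehouse, row 3 is warehouse=WH026. sku columns in first-appearance order: YB2, GV0, JU2, CJ3; column 3 is JU2.
Long rows with warehouse=WH026, sku=JU2: 548 + 455 + 537 = 1540.

1540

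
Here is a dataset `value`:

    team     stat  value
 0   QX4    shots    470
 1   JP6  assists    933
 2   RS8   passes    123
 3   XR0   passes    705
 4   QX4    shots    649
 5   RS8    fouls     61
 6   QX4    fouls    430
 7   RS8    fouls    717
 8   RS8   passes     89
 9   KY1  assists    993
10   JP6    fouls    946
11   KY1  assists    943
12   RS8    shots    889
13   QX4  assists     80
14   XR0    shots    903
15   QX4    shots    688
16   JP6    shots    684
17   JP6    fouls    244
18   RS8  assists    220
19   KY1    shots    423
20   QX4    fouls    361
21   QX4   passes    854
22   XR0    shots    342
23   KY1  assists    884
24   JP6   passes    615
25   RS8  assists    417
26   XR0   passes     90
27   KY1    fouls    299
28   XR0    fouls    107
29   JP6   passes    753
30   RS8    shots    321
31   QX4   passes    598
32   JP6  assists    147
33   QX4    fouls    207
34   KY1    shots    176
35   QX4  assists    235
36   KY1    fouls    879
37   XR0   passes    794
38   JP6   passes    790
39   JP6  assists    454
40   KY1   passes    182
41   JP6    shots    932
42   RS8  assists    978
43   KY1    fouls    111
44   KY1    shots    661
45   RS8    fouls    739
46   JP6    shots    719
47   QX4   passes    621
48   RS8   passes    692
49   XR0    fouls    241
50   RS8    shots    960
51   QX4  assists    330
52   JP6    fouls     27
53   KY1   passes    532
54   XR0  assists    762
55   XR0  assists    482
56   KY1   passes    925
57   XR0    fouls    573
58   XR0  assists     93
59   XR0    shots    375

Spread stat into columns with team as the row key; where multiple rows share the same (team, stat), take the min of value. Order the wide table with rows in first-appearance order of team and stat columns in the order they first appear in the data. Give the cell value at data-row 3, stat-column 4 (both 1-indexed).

With rows in first-appearance order of team, row 3 is team=RS8. stat columns in first-appearance order: shots, assists, passes, fouls; column 4 is fouls.
Long rows with team=RS8, stat=fouls: min(61, 717, 739) = 61.

61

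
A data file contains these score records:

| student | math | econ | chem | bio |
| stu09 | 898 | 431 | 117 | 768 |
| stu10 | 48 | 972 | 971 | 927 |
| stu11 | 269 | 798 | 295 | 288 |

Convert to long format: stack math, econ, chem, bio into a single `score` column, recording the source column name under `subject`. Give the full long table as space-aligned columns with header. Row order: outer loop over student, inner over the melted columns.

student  subject  score
stu09    math     898  
stu09    econ     431  
stu09    chem     117  
stu09    bio      768  
stu10    math     48   
stu10    econ     972  
stu10    chem     971  
stu10    bio      927  
stu11    math     269  
stu11    econ     798  
stu11    chem     295  
stu11    bio      288  

Each (student, column) pair becomes one row: 3 × 4 = 12 rows.
For example, (stu09, math) → score=898.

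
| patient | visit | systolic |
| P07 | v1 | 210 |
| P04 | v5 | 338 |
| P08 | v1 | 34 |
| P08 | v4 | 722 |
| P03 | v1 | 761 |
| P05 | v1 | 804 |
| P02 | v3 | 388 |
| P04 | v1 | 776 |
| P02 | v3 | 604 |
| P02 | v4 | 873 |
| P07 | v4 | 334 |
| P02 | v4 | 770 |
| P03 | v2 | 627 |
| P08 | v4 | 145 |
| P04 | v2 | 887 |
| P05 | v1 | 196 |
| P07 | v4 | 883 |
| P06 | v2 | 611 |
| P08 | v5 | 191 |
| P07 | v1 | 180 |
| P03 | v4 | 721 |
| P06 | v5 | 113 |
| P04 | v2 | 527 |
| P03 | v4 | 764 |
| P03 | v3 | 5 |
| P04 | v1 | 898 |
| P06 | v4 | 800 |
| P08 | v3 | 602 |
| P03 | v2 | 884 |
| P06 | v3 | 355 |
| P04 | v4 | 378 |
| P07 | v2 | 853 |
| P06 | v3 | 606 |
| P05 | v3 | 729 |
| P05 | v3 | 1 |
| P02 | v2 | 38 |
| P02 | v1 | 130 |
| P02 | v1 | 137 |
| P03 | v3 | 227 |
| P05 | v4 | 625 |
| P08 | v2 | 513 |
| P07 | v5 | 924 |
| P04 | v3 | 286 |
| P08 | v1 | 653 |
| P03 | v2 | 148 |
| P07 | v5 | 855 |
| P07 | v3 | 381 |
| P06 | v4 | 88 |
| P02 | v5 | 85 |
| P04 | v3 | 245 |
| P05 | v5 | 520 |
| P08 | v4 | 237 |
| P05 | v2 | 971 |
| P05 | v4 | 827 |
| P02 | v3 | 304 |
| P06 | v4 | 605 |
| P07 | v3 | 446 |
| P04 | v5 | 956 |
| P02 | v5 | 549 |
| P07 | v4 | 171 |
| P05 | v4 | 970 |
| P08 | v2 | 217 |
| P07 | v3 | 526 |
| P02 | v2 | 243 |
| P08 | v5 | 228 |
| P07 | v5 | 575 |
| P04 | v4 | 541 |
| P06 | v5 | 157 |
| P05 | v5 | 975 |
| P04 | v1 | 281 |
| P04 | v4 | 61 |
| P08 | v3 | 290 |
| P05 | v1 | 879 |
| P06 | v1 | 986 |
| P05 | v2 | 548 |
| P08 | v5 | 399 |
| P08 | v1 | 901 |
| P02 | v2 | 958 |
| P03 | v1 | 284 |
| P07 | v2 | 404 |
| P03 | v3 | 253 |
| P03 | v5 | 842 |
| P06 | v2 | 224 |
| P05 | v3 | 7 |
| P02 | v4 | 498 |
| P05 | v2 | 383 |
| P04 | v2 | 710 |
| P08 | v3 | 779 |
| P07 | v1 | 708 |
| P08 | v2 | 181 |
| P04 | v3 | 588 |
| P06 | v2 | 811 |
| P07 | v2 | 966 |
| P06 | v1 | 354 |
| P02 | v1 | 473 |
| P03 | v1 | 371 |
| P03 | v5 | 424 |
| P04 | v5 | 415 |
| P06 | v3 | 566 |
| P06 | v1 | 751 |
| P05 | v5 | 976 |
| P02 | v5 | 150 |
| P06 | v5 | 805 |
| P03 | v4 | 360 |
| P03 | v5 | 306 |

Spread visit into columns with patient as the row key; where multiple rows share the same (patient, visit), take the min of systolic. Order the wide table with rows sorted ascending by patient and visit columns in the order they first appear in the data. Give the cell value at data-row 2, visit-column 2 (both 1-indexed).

With rows sorted ascending by patient, row 2 is patient=P03. visit columns in first-appearance order: v1, v5, v4, v3, v2; column 2 is v5.
Long rows with patient=P03, visit=v5: min(842, 424, 306) = 306.

306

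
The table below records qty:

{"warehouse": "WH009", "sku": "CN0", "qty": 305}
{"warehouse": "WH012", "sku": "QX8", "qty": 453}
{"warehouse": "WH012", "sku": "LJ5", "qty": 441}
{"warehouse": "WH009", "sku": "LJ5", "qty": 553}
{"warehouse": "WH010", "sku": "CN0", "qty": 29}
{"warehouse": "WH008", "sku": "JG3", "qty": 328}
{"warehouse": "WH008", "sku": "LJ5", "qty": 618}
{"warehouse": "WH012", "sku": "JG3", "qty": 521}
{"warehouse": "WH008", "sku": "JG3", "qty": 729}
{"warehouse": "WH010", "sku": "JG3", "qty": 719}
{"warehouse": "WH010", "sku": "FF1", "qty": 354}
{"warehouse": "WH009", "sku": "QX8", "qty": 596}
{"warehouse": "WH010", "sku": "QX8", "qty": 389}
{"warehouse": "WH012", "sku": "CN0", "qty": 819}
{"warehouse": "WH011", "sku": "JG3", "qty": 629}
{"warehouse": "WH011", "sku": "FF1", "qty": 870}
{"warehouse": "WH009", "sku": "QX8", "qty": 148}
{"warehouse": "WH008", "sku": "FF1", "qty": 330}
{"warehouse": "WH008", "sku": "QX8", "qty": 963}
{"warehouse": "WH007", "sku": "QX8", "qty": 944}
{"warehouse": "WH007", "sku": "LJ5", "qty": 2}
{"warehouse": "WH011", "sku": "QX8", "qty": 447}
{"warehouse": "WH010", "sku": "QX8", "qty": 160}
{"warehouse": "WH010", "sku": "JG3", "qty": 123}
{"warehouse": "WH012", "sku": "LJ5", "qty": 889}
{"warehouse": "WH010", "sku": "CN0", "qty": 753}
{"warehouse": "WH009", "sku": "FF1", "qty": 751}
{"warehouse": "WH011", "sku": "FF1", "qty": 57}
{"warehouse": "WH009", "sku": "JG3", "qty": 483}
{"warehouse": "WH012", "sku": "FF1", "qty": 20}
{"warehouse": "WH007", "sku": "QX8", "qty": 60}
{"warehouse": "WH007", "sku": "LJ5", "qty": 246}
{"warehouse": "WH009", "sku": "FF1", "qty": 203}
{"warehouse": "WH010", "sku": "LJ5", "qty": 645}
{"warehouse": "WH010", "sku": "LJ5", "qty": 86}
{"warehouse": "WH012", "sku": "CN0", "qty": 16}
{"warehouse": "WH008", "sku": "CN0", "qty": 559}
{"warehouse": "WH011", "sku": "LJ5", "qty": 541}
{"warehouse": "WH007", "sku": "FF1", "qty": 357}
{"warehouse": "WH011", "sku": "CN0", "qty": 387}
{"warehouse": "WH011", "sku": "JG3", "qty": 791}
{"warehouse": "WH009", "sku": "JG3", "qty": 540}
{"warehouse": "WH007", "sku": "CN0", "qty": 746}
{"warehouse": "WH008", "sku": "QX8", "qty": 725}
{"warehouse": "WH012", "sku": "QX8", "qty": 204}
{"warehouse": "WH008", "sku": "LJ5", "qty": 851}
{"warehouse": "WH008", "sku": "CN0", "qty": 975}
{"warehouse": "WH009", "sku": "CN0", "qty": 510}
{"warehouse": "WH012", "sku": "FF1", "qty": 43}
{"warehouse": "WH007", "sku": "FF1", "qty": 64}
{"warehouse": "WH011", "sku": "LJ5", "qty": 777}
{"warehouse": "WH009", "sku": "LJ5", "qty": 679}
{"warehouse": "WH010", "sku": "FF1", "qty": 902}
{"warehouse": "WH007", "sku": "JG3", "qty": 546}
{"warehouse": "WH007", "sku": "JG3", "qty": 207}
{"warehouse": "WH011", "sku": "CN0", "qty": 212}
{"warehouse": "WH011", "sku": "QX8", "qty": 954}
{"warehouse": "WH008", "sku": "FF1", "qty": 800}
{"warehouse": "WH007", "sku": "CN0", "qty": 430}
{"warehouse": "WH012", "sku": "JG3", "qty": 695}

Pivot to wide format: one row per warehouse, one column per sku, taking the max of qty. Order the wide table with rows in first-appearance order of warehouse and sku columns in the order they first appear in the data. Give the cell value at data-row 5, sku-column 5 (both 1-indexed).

870

With rows in first-appearance order of warehouse, row 5 is warehouse=WH011. sku columns in first-appearance order: CN0, QX8, LJ5, JG3, FF1; column 5 is FF1.
Long rows with warehouse=WH011, sku=FF1: max(870, 57) = 870.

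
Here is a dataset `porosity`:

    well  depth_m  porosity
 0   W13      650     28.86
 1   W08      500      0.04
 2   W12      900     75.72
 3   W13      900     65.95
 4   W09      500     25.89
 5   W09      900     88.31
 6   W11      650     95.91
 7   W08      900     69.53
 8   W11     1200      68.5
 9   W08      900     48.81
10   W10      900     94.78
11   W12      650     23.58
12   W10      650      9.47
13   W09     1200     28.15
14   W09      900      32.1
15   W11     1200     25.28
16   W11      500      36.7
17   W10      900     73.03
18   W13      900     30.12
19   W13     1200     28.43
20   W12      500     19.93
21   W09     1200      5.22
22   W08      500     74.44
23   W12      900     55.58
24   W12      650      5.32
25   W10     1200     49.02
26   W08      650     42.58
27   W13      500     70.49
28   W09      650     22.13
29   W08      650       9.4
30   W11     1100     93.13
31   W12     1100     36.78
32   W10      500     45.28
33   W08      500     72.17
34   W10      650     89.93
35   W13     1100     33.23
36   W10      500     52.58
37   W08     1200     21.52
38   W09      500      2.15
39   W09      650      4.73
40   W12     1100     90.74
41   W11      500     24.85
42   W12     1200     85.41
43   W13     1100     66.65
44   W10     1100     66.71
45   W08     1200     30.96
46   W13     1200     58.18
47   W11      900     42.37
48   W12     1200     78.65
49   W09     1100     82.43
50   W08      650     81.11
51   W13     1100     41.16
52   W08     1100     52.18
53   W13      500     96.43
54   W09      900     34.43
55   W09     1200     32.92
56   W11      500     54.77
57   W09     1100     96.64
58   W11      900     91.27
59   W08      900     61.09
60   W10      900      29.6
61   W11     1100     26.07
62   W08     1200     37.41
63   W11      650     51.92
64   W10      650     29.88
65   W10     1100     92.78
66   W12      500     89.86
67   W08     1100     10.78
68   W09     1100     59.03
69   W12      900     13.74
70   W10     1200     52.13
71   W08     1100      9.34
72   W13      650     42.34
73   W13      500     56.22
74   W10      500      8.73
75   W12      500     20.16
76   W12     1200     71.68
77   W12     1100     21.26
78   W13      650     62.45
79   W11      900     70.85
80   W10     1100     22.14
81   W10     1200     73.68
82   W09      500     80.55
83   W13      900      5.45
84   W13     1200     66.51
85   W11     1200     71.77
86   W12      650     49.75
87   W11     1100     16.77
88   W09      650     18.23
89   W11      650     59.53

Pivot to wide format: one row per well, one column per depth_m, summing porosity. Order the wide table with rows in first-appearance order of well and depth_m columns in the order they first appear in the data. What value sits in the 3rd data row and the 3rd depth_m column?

145.04

With rows in first-appearance order of well, row 3 is well=W12. depth_m columns in first-appearance order: 650, 500, 900, 1200, 1100; column 3 is 900.
Long rows with well=W12, depth_m=900: 75.72 + 55.58 + 13.74 = 145.04.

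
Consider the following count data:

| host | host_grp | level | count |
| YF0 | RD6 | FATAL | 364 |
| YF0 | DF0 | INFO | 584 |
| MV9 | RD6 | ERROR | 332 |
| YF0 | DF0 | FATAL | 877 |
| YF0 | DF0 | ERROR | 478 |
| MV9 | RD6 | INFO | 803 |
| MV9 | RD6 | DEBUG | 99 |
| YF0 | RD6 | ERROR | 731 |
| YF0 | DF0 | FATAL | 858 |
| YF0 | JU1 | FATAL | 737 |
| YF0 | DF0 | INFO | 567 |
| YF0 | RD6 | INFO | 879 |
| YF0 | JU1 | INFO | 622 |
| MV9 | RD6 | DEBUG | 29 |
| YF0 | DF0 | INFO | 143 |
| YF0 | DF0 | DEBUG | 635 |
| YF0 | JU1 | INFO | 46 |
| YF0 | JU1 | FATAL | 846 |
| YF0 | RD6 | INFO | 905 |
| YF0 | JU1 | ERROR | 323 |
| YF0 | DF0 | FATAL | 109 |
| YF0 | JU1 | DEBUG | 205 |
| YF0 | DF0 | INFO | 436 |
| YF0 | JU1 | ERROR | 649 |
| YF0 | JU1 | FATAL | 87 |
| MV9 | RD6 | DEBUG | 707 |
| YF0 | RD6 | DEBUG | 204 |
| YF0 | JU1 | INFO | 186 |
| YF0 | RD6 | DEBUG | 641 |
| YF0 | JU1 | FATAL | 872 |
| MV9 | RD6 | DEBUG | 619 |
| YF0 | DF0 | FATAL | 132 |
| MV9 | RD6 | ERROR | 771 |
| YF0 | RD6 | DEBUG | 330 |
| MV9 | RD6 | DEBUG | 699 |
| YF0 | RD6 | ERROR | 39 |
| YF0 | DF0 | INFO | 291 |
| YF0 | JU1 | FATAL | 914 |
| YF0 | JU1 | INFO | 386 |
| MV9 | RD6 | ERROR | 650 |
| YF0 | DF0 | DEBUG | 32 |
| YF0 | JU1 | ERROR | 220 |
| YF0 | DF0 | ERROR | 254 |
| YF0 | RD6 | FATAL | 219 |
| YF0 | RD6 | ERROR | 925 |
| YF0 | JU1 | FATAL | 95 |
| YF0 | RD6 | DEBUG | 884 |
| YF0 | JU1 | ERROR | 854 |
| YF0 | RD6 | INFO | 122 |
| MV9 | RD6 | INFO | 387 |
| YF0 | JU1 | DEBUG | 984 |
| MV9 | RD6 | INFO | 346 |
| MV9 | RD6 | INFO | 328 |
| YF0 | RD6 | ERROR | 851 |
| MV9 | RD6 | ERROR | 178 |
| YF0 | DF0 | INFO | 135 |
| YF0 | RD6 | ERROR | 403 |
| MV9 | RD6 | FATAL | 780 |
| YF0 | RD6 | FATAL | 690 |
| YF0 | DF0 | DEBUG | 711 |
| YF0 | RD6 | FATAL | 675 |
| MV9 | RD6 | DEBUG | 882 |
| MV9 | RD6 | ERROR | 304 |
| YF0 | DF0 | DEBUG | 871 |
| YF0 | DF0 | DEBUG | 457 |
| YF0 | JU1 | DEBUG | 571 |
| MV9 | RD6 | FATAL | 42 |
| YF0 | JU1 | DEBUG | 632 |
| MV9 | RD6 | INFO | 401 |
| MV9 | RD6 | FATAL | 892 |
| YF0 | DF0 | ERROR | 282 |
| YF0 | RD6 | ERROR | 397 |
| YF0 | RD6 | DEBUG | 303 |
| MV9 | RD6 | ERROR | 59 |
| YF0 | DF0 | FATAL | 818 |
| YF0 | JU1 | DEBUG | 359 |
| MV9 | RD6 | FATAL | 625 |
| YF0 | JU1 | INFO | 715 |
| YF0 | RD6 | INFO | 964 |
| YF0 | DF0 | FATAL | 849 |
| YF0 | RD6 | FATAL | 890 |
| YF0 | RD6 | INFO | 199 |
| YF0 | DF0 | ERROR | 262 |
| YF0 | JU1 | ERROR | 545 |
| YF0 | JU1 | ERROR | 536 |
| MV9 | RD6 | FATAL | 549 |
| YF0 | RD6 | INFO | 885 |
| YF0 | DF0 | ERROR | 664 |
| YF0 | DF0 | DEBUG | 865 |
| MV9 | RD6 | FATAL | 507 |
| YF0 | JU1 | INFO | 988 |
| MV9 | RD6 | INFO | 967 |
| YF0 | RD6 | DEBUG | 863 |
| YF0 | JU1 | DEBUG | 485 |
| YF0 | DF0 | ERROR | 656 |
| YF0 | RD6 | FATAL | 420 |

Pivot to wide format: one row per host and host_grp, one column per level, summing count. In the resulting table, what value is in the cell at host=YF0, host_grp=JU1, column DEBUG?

3236

Rows with host=YF0, host_grp=JU1 and level=DEBUG: count values are 205, 984, 571, 632, 359, 485.
205 + 984 + 571 + 632 + 359 + 485 = 3236.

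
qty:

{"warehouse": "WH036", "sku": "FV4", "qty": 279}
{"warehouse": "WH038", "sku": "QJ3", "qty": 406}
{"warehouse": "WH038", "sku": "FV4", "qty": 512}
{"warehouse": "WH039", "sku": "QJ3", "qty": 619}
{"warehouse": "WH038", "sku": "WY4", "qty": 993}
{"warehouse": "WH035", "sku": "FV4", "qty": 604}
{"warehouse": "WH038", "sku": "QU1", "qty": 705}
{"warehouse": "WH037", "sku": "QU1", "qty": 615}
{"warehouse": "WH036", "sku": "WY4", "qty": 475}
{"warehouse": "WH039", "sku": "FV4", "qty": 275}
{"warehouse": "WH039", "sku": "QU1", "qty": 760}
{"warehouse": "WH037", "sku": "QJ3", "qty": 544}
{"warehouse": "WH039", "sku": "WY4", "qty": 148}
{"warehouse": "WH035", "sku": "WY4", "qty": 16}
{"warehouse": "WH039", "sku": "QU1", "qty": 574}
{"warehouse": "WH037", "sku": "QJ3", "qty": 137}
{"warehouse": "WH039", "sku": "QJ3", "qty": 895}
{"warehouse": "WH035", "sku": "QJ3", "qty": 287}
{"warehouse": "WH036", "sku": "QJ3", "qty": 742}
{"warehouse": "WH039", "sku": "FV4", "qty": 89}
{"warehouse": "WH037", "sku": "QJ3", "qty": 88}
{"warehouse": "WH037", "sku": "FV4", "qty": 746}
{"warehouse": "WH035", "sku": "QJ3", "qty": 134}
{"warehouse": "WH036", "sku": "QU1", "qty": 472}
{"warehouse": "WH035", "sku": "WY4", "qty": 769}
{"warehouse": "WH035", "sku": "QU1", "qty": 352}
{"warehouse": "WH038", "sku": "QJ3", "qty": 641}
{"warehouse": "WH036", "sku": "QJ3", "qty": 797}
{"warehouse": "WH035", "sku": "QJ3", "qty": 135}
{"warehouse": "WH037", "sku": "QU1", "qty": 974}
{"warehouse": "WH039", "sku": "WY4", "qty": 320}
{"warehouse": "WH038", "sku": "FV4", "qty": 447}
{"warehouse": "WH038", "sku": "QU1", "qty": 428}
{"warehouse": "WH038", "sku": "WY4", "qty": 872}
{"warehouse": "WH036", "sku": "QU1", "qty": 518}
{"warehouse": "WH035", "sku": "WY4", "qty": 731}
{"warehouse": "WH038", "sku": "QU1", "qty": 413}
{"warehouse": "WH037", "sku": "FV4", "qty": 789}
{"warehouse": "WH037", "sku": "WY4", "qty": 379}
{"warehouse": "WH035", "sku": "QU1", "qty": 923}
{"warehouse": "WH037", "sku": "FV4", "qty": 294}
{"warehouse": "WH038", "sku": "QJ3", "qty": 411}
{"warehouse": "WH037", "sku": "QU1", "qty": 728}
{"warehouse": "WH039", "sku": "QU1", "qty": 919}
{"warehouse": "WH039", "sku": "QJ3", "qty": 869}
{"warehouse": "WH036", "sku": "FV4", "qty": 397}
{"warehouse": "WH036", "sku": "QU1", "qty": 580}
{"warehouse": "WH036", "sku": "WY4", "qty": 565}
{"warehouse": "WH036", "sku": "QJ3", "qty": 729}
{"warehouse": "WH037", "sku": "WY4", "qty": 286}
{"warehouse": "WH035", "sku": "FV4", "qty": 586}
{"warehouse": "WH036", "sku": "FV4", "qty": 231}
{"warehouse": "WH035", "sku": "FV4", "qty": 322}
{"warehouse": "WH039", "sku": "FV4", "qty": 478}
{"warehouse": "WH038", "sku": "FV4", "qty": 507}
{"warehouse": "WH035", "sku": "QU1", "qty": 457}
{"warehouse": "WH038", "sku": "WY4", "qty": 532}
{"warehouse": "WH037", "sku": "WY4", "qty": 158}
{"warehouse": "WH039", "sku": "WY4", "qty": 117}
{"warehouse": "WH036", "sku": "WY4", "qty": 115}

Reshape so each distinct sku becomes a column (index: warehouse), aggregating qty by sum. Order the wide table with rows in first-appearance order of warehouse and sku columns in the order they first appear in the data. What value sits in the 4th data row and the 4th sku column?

1732

With rows in first-appearance order of warehouse, row 4 is warehouse=WH035. sku columns in first-appearance order: FV4, QJ3, WY4, QU1; column 4 is QU1.
Long rows with warehouse=WH035, sku=QU1: 352 + 923 + 457 = 1732.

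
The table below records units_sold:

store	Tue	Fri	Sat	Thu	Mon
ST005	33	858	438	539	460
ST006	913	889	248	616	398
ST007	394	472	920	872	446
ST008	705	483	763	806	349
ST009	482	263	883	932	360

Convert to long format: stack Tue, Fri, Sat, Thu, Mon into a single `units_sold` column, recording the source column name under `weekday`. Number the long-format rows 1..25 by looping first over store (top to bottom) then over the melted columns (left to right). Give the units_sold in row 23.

25 rows total (5 × 5). Row 23: index ⌊(23-1)/5⌋ = 4 into store → ST009; (23-1) mod 5 = 2 into the melted columns → Sat.
So row 23 is (ST009, Sat, 883); units_sold = 883.

883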